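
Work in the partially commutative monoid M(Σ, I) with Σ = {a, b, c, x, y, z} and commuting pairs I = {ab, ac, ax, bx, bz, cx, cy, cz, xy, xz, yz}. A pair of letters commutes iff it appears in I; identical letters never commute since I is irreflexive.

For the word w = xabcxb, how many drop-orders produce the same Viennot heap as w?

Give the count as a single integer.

60

piece 0:x — minimal
piece 1:a — minimal
piece 2:b — minimal
piece 3:c rests on {2:b}
piece 4:x rests on {0:x}
piece 5:b rests on {3:c}
minimal pieces: {0:x, 1:a, 2:b}
ways to finish when only these pieces remain (= sum over removing one remaining piece with nothing left below it):
  1 left: {1}→1  {4}→1  {5}→1
  2 left: {0,4}→1  {1,4}→2  {1,5}→2  {3,5}→1  {4,5}→2
  3 left: {0,1,4}→3  {0,4,5}→3  {1,3,5}→3  {1,4,5}→6  {2,3,5}→1  {3,4,5}→3
  4 left: {0,1,4,5}→12  {0,3,4,5}→6  {1,2,3,5}→4  {1,3,4,5}→12  {2,3,4,5}→4
  placing 0:x first → 20 extensions
  placing 1:a first → 10 extensions
  placing 2:b first → 30 extensions
total linear extensions = 60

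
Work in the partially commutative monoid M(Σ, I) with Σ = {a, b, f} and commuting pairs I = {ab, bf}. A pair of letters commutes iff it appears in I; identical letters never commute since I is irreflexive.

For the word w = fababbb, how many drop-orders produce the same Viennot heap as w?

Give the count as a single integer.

35

0(f) covers ∅
1(a) covers 0:f
2(b) covers ∅
3(a) covers 1:a
4(b) covers 2:b
5(b) covers 4:b
6(b) covers 5:b
floor of heap: 0:f, 2:b
completions by unplaced set U, small U first (add the entries for U minus each lowest piece of U):
  |U|=1: {3}:1  {6}:1
  |U|=2: {1,3}:1  {3,6}:2  {5,6}:1
  |U|=3: {0,1,3}:1  {1,3,6}:3  {3,5,6}:3  {4,5,6}:1
  |U|=4: {0,1,3,6}:4  {1,3,5,6}:6  {2,4,5,6}:1  {3,4,5,6}:4
  |U|=5: {0,1,3,5,6}:10  {1,3,4,5,6}:10  {2,3,4,5,6}:5
  start at 0(f): 15
  start at 2(b): 20
sum over floor = 35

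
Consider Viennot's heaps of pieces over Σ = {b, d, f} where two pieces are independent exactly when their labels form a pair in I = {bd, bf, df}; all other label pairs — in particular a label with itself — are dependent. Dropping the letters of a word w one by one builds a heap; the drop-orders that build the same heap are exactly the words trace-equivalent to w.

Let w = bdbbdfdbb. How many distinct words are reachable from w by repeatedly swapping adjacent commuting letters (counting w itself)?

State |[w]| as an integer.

504

drop 0:b onto floor
drop 1:d onto floor
drop 2:b onto {0:b}
drop 3:b onto {2:b}
drop 4:d onto {1:d}
drop 5:f onto floor
drop 6:d onto {4:d}
drop 7:b onto {3:b}
drop 8:b onto {7:b}
ground layer = {0:b, 1:d, 5:f}
drop-orders for the pieces not yet dropped (sum over which currently-grounded one goes next):
  1 to go: {5} 1  {6} 1  {8} 1
  2 to go: {4,6} 1  {5,6} 2  {5,8} 2  {6,8} 2  {7,8} 1
  3 to go: {1,4,6} 1  {3,7,8} 1  {4,5,6} 3  {4,6,8} 3  {5,6,8} 6  {5,7,8} 3  {6,7,8} 3
  4 to go: {1,4,5,6} 4  {1,4,6,8} 4  {2,3,7,8} 1  {3,5,7,8} 4  {3,6,7,8} 4  {4,5,6,8} 12  {4,6,7,8} 6  {5,6,7,8} 12
  5 to go: {0,2,3,7,8} 1  {1,4,5,6,8} 20  {1,4,6,7,8} 10  {2,3,5,7,8} 5  {2,3,6,7,8} 5  {3,4,6,7,8} 10  {3,5,6,7,8} 20  {4,5,6,7,8} 30
  6 to go: {0,2,3,5,7,8} 6  {0,2,3,6,7,8} 6  {1,3,4,6,7,8} 20  {1,4,5,6,7,8} 60  {2,3,4,6,7,8} 15  {2,3,5,6,7,8} 30  {3,4,5,6,7,8} 60
  7 to go: {0,2,3,4,6,7,8} 21  {0,2,3,5,6,7,8} 42  {1,2,3,4,6,7,8} 35  {1,3,4,5,6,7,8} 140  {2,3,4,5,6,7,8} 105
  if 0:b drops first: 280 orders
  if 1:d drops first: 168 orders
  if 5:f drops first: 56 orders
heap linearizations: 504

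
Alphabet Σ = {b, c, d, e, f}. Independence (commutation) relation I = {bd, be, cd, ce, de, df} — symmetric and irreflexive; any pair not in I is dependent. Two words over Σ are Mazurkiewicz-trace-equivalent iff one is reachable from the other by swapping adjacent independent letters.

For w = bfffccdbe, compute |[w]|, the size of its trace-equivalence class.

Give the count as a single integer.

36

drop 0:b onto floor
drop 1:f onto {0:b}
drop 2:f onto {1:f}
drop 3:f onto {2:f}
drop 4:c onto {3:f}
drop 5:c onto {4:c}
drop 6:d onto floor
drop 7:b onto {5:c}
drop 8:e onto {3:f}
ground layer = {0:b, 6:d}
drop-orders for the pieces not yet dropped (sum over which currently-grounded one goes next):
  1 to go: {6} 1  {7} 1  {8} 1
  2 to go: {5,7} 1  {6,7} 2  {6,8} 2  {7,8} 2
  3 to go: {4,5,7} 1  {5,6,7} 3  {5,7,8} 3  {6,7,8} 6
  4 to go: {4,5,6,7} 4  {4,5,7,8} 4  {5,6,7,8} 12
  5 to go: {3,4,5,7,8} 4  {4,5,6,7,8} 20
  6 to go: {2,3,4,5,7,8} 4  {3,4,5,6,7,8} 24
  7 to go: {1,2,3,4,5,7,8} 4  {2,3,4,5,6,7,8} 28
  if 0:b drops first: 32 orders
  if 6:d drops first: 4 orders
heap linearizations: 36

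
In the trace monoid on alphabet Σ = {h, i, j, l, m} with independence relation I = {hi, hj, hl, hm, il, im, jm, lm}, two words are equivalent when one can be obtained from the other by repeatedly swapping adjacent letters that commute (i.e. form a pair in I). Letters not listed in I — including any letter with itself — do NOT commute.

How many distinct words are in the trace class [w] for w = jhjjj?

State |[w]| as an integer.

5

drop 0:j onto floor
drop 1:h onto floor
drop 2:j onto {0:j}
drop 3:j onto {2:j}
drop 4:j onto {3:j}
ground layer = {0:j, 1:h}
drop-orders for the pieces not yet dropped (sum over which currently-grounded one goes next):
  1 to go: {1} 1  {4} 1
  2 to go: {1,4} 2  {3,4} 1
  3 to go: {1,3,4} 3  {2,3,4} 1
  if 0:j drops first: 4 orders
  if 1:h drops first: 1 orders
heap linearizations: 5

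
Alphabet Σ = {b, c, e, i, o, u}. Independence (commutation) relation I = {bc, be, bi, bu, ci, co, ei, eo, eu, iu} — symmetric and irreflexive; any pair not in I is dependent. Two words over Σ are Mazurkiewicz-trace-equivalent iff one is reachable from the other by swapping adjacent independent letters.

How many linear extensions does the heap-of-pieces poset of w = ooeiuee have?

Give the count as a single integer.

70

drop 0:o onto floor
drop 1:o onto {0:o}
drop 2:e onto floor
drop 3:i onto {1:o}
drop 4:u onto {1:o}
drop 5:e onto {2:e}
drop 6:e onto {5:e}
ground layer = {0:o, 2:e}
drop-orders for the pieces not yet dropped (sum over which currently-grounded one goes next):
  1 to go: {3} 1  {4} 1  {6} 1
  2 to go: {3,4} 2  {3,6} 2  {4,6} 2  {5,6} 1
  3 to go: {1,3,4} 2  {2,5,6} 1  {3,4,6} 6  {3,5,6} 3  {4,5,6} 3
  4 to go: {0,1,3,4} 2  {1,3,4,6} 8  {2,3,5,6} 4  {2,4,5,6} 4  {3,4,5,6} 12
  5 to go: {0,1,3,4,6} 10  {1,3,4,5,6} 20  {2,3,4,5,6} 20
  if 0:o drops first: 40 orders
  if 2:e drops first: 30 orders
heap linearizations: 70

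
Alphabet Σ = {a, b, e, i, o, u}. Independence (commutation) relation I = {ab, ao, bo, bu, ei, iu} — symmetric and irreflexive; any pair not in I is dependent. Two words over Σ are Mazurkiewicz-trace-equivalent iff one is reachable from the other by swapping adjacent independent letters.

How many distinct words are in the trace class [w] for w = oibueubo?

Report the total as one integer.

9

#0=o has no predecessor
#1=i depends on [0:o]
#2=b depends on [1:i]
#3=u depends on [0:o]
#4=e depends on [2:b, 3:u]
#5=u depends on [4:e]
#6=b depends on [4:e]
#7=o depends on [5:u]
sources: [0:o]
N(rest) = Σ N(rest − s) over sources s of rest; N(one piece) = 1:
  size 1 → [6]=1  [7]=1
  size 2 → [5,7]=1  [6,7]=2
  size 3 → [5,6,7]=3
  size 4 → [4,5,6,7]=3
  size 5 → [2,4,5,6,7]=3  [3,4,5,6,7]=3
  size 6 → [1,2,4,5,6,7]=3  [2,3,4,5,6,7]=6
  first=0(o) contributes 9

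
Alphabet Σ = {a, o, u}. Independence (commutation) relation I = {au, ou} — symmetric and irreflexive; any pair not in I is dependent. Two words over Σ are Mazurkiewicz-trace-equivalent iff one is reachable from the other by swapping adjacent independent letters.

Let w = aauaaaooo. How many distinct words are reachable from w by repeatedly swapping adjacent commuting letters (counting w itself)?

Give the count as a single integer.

drop 0:a onto floor
drop 1:a onto {0:a}
drop 2:u onto floor
drop 3:a onto {1:a}
drop 4:a onto {3:a}
drop 5:a onto {4:a}
drop 6:o onto {5:a}
drop 7:o onto {6:o}
drop 8:o onto {7:o}
ground layer = {0:a, 2:u}
drop-orders for the pieces not yet dropped (sum over which currently-grounded one goes next):
  1 to go: {2} 1  {8} 1
  2 to go: {2,8} 2  {7,8} 1
  3 to go: {2,7,8} 3  {6,7,8} 1
  4 to go: {2,6,7,8} 4  {5,6,7,8} 1
  5 to go: {2,5,6,7,8} 5  {4,5,6,7,8} 1
  6 to go: {2,4,5,6,7,8} 6  {3,4,5,6,7,8} 1
  7 to go: {1,3,4,5,6,7,8} 1  {2,3,4,5,6,7,8} 7
  if 0:a drops first: 8 orders
  if 2:u drops first: 1 orders
heap linearizations: 9

9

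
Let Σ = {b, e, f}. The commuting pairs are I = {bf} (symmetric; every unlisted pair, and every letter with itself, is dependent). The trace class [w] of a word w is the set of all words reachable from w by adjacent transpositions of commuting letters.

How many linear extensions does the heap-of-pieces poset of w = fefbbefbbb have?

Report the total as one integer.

12

#0=f has no predecessor
#1=e depends on [0:f]
#2=f depends on [1:e]
#3=b depends on [1:e]
#4=b depends on [3:b]
#5=e depends on [2:f, 4:b]
#6=f depends on [5:e]
#7=b depends on [5:e]
#8=b depends on [7:b]
#9=b depends on [8:b]
sources: [0:f]
N(rest) = Σ N(rest − s) over sources s of rest; N(one piece) = 1:
  size 1 → [6]=1  [9]=1
  size 2 → [6,9]=2  [8,9]=1
  size 3 → [6,8,9]=3  [7,8,9]=1
  size 4 → [6,7,8,9]=4
  size 5 → [5,6,7,8,9]=4
  size 6 → [2,5,6,7,8,9]=4  [4,5,6,7,8,9]=4
  size 7 → [2,4,5,6,7,8,9]=8  [3,4,5,6,7,8,9]=4
  size 8 → [2,3,4,5,6,7,8,9]=12
  first=0(f) contributes 12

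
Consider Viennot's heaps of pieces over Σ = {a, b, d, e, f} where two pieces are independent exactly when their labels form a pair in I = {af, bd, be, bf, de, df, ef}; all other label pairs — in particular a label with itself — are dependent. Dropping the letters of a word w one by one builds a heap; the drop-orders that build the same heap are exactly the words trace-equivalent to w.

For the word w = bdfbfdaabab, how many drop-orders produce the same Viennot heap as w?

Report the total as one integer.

0(b) covers ∅
1(d) covers ∅
2(f) covers ∅
3(b) covers 0:b
4(f) covers 2:f
5(d) covers 1:d
6(a) covers 3:b, 5:d
7(a) covers 6:a
8(b) covers 7:a
9(a) covers 8:b
10(b) covers 9:a
floor of heap: 0:b, 1:d, 2:f
completions by unplaced set U, small U first (add the entries for U minus each lowest piece of U):
  |U|=1: {4}:1  {10}:1
  |U|=2: {2,4}:1  {4,10}:2  {9,10}:1
  |U|=3: {2,4,10}:3  {4,9,10}:3  {8,9,10}:1
  |U|=4: {2,4,9,10}:6  {4,8,9,10}:4  {7,8,9,10}:1
  |U|=5: {2,4,8,9,10}:10  {4,7,8,9,10}:5  {6,7,8,9,10}:1
  |U|=6: {2,4,7,8,9,10}:15  {3,6,7,8,9,10}:1  {4,6,7,8,9,10}:6  {5,6,7,8,9,10}:1
  |U|=7: {0,3,6,7,8,9,10}:1  {1,5,6,7,8,9,10}:1  {2,4,6,7,8,9,10}:21  {3,4,6,7,8,9,10}:7  {3,5,6,7,8,9,10}:2  {4,5,6,7,8,9,10}:7
  |U|=8: {0,3,4,6,7,8,9,10}:8  {0,3,5,6,7,8,9,10}:3  {1,3,5,6,7,8,9,10}:3  {1,4,5,6,7,8,9,10}:8  {2,3,4,6,7,8,9,10}:28  {2,4,5,6,7,8,9,10}:28  {3,4,5,6,7,8,9,10}:16
  |U|=9: {0,1,3,5,6,7,8,9,10}:6  {0,2,3,4,6,7,8,9,10}:36  {0,3,4,5,6,7,8,9,10}:27  {1,2,4,5,6,7,8,9,10}:36  {1,3,4,5,6,7,8,9,10}:27  {2,3,4,5,6,7,8,9,10}:72
  start at 0(b): 135
  start at 1(d): 135
  start at 2(f): 60
sum over floor = 330

330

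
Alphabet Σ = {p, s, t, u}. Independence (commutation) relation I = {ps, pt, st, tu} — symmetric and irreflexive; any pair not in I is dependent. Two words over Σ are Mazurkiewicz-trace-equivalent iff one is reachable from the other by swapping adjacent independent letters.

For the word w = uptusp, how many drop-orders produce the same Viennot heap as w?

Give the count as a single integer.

12

0(u) covers ∅
1(p) covers 0:u
2(t) covers ∅
3(u) covers 1:p
4(s) covers 3:u
5(p) covers 3:u
floor of heap: 0:u, 2:t
completions by unplaced set U, small U first (add the entries for U minus each lowest piece of U):
  |U|=1: {2}:1  {4}:1  {5}:1
  |U|=2: {2,4}:2  {2,5}:2  {4,5}:2
  |U|=3: {2,4,5}:6  {3,4,5}:2
  |U|=4: {1,3,4,5}:2  {2,3,4,5}:8
  start at 0(u): 10
  start at 2(t): 2
sum over floor = 12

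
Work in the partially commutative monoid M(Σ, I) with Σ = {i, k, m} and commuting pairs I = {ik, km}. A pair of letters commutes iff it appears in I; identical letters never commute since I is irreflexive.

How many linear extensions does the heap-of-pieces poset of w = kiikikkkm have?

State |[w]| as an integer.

126

0(k) covers ∅
1(i) covers ∅
2(i) covers 1:i
3(k) covers 0:k
4(i) covers 2:i
5(k) covers 3:k
6(k) covers 5:k
7(k) covers 6:k
8(m) covers 4:i
floor of heap: 0:k, 1:i
completions by unplaced set U, small U first (add the entries for U minus each lowest piece of U):
  |U|=1: {7}:1  {8}:1
  |U|=2: {4,8}:1  {6,7}:1  {7,8}:2
  |U|=3: {2,4,8}:1  {4,7,8}:3  {5,6,7}:1  {6,7,8}:3
  |U|=4: {1,2,4,8}:1  {2,4,7,8}:4  {3,5,6,7}:1  {4,6,7,8}:6  {5,6,7,8}:4
  |U|=5: {0,3,5,6,7}:1  {1,2,4,7,8}:5  {2,4,6,7,8}:10  {3,5,6,7,8}:5  {4,5,6,7,8}:10
  |U|=6: {0,3,5,6,7,8}:6  {1,2,4,6,7,8}:15  {2,4,5,6,7,8}:20  {3,4,5,6,7,8}:15
  |U|=7: {0,3,4,5,6,7,8}:21  {1,2,4,5,6,7,8}:35  {2,3,4,5,6,7,8}:35
  start at 0(k): 70
  start at 1(i): 56
sum over floor = 126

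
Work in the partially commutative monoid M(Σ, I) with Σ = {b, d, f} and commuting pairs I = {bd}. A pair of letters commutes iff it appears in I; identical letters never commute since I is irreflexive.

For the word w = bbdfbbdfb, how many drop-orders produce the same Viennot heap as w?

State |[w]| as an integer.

0(b) covers ∅
1(b) covers 0:b
2(d) covers ∅
3(f) covers 1:b, 2:d
4(b) covers 3:f
5(b) covers 4:b
6(d) covers 3:f
7(f) covers 5:b, 6:d
8(b) covers 7:f
floor of heap: 0:b, 2:d
completions by unplaced set U, small U first (add the entries for U minus each lowest piece of U):
  |U|=1: {8}:1
  |U|=2: {7,8}:1
  |U|=3: {5,7,8}:1  {6,7,8}:1
  |U|=4: {4,5,7,8}:1  {5,6,7,8}:2
  |U|=5: {4,5,6,7,8}:3
  |U|=6: {3,4,5,6,7,8}:3
  |U|=7: {1,3,4,5,6,7,8}:3  {2,3,4,5,6,7,8}:3
  start at 0(b): 6
  start at 2(d): 3
sum over floor = 9

9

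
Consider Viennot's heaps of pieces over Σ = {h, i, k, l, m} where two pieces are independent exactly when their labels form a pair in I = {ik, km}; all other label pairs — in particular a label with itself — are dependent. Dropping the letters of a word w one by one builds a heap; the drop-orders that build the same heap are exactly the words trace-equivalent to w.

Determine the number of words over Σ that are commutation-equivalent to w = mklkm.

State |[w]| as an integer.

4

piece 0:m — minimal
piece 1:k — minimal
piece 2:l rests on {0:m, 1:k}
piece 3:k rests on {2:l}
piece 4:m rests on {2:l}
minimal pieces: {0:m, 1:k}
ways to finish when only these pieces remain (= sum over removing one remaining piece with nothing left below it):
  1 left: {3}→1  {4}→1
  2 left: {3,4}→2
  3 left: {2,3,4}→2
  placing 0:m first → 2 extensions
  placing 1:k first → 2 extensions
total linear extensions = 4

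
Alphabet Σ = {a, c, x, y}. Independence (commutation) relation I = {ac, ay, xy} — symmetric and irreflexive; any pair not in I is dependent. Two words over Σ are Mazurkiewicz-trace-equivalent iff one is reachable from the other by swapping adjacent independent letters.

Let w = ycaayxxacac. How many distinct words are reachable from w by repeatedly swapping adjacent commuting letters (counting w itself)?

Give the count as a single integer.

piece 0:y — minimal
piece 1:c rests on {0:y}
piece 2:a — minimal
piece 3:a rests on {2:a}
piece 4:y rests on {1:c}
piece 5:x rests on {1:c, 3:a}
piece 6:x rests on {5:x}
piece 7:a rests on {6:x}
piece 8:c rests on {4:y, 6:x}
piece 9:a rests on {7:a}
piece 10:c rests on {8:c}
minimal pieces: {0:y, 2:a}
ways to finish when only these pieces remain (= sum over removing one remaining piece with nothing left below it):
  1 left: {9}→1  {10}→1
  2 left: {7,9}→1  {8,10}→1  {9,10}→2
  3 left: {4,8,10}→1  {7,9,10}→3  {8,9,10}→3
  4 left: {4,8,9,10}→4  {7,8,9,10}→6
  5 left: {4,7,8,9,10}→10  {6,7,8,9,10}→6
  6 left: {4,6,7,8,9,10}→16  {5,6,7,8,9,10}→6
  7 left: {3,5,6,7,8,9,10}→6  {4,5,6,7,8,9,10}→22
  8 left: {1,4,5,6,7,8,9,10}→22  {2,3,5,6,7,8,9,10}→6  {3,4,5,6,7,8,9,10}→28
  9 left: {0,1,4,5,6,7,8,9,10}→22  {1,3,4,5,6,7,8,9,10}→50  {2,3,4,5,6,7,8,9,10}→34
  placing 0:y first → 84 extensions
  placing 2:a first → 72 extensions
total linear extensions = 156

156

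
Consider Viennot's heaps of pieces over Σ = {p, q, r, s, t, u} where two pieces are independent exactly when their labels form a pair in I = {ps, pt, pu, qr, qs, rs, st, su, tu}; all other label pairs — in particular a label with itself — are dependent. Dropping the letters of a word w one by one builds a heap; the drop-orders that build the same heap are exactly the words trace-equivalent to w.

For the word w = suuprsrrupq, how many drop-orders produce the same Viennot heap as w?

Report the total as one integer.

330

piece 0:s — minimal
piece 1:u — minimal
piece 2:u rests on {1:u}
piece 3:p — minimal
piece 4:r rests on {2:u, 3:p}
piece 5:s rests on {0:s}
piece 6:r rests on {4:r}
piece 7:r rests on {6:r}
piece 8:u rests on {7:r}
piece 9:p rests on {7:r}
piece 10:q rests on {8:u, 9:p}
minimal pieces: {0:s, 1:u, 3:p}
ways to finish when only these pieces remain (= sum over removing one remaining piece with nothing left below it):
  1 left: {5}→1  {10}→1
  2 left: {0,5}→1  {5,10}→2  {8,10}→1  {9,10}→1
  3 left: {0,5,10}→3  {5,8,10}→3  {5,9,10}→3  {8,9,10}→2
  4 left: {0,5,8,10}→6  {0,5,9,10}→6  {5,8,9,10}→8  {7,8,9,10}→2
  5 left: {0,5,8,9,10}→20  {5,7,8,9,10}→10  {6,7,8,9,10}→2
  6 left: {0,5,7,8,9,10}→30  {4,6,7,8,9,10}→2  {5,6,7,8,9,10}→12
  7 left: {0,5,6,7,8,9,10}→42  {2,4,6,7,8,9,10}→2  {3,4,6,7,8,9,10}→2  {4,5,6,7,8,9,10}→14
  8 left: {0,4,5,6,7,8,9,10}→56  {1,2,4,6,7,8,9,10}→2  {2,3,4,6,7,8,9,10}→4  {2,4,5,6,7,8,9,10}→16  {3,4,5,6,7,8,9,10}→16
  9 left: {0,2,4,5,6,7,8,9,10}→72  {0,3,4,5,6,7,8,9,10}→72  {1,2,3,4,6,7,8,9,10}→6  {1,2,4,5,6,7,8,9,10}→18  {2,3,4,5,6,7,8,9,10}→36
  placing 0:s first → 60 extensions
  placing 1:u first → 180 extensions
  placing 3:p first → 90 extensions
total linear extensions = 330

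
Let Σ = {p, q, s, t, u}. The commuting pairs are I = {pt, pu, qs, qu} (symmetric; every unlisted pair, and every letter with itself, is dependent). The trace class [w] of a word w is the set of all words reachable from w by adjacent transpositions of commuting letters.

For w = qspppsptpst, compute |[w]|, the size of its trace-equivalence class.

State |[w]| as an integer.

6

piece 0:q — minimal
piece 1:s — minimal
piece 2:p rests on {0:q, 1:s}
piece 3:p rests on {2:p}
piece 4:p rests on {3:p}
piece 5:s rests on {4:p}
piece 6:p rests on {5:s}
piece 7:t rests on {5:s}
piece 8:p rests on {6:p}
piece 9:s rests on {7:t, 8:p}
piece 10:t rests on {9:s}
minimal pieces: {0:q, 1:s}
ways to finish when only these pieces remain (= sum over removing one remaining piece with nothing left below it):
  1 left: {10}→1
  2 left: {9,10}→1
  3 left: {7,9,10}→1  {8,9,10}→1
  4 left: {6,8,9,10}→1  {7,8,9,10}→2
  5 left: {6,7,8,9,10}→3
  6 left: {5,6,7,8,9,10}→3
  7 left: {4,5,6,7,8,9,10}→3
  8 left: {3,4,5,6,7,8,9,10}→3
  9 left: {2,3,4,5,6,7,8,9,10}→3
  placing 0:q first → 3 extensions
  placing 1:s first → 3 extensions
total linear extensions = 6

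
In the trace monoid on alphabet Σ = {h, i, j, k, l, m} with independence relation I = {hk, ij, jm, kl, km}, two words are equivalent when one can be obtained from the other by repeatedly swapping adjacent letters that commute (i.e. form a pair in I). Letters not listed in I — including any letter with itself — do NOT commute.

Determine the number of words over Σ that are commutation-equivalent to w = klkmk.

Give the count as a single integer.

10

#0=k has no predecessor
#1=l has no predecessor
#2=k depends on [0:k]
#3=m depends on [1:l]
#4=k depends on [2:k]
sources: [0:k, 1:l]
N(rest) = Σ N(rest − s) over sources s of rest; N(one piece) = 1:
  size 1 → [3]=1  [4]=1
  size 2 → [1,3]=1  [2,4]=1  [3,4]=2
  size 3 → [0,2,4]=1  [1,3,4]=3  [2,3,4]=3
  first=0(k) contributes 6
  first=1(l) contributes 4
|[w]| = 10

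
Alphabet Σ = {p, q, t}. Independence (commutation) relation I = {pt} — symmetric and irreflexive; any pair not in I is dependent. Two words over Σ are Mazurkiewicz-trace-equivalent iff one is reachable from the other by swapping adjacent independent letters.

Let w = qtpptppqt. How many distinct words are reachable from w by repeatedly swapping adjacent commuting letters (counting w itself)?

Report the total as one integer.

drop 0:q onto floor
drop 1:t onto {0:q}
drop 2:p onto {0:q}
drop 3:p onto {2:p}
drop 4:t onto {1:t}
drop 5:p onto {3:p}
drop 6:p onto {5:p}
drop 7:q onto {4:t, 6:p}
drop 8:t onto {7:q}
ground layer = {0:q}
drop-orders for the pieces not yet dropped (sum over which currently-grounded one goes next):
  1 to go: {8} 1
  2 to go: {7,8} 1
  3 to go: {4,7,8} 1  {6,7,8} 1
  4 to go: {1,4,7,8} 1  {4,6,7,8} 2  {5,6,7,8} 1
  5 to go: {1,4,6,7,8} 3  {3,5,6,7,8} 1  {4,5,6,7,8} 3
  6 to go: {1,4,5,6,7,8} 6  {2,3,5,6,7,8} 1  {3,4,5,6,7,8} 4
  7 to go: {1,3,4,5,6,7,8} 10  {2,3,4,5,6,7,8} 5
  if 0:q drops first: 15 orders

15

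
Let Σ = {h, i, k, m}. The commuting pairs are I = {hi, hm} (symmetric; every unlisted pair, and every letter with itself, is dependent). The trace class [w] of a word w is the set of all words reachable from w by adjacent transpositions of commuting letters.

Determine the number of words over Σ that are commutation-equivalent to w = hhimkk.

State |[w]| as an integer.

6

0(h) covers ∅
1(h) covers 0:h
2(i) covers ∅
3(m) covers 2:i
4(k) covers 1:h, 3:m
5(k) covers 4:k
floor of heap: 0:h, 2:i
completions by unplaced set U, small U first (add the entries for U minus each lowest piece of U):
  |U|=1: {5}:1
  |U|=2: {4,5}:1
  |U|=3: {1,4,5}:1  {3,4,5}:1
  |U|=4: {0,1,4,5}:1  {1,3,4,5}:2  {2,3,4,5}:1
  start at 0(h): 3
  start at 2(i): 3
sum over floor = 6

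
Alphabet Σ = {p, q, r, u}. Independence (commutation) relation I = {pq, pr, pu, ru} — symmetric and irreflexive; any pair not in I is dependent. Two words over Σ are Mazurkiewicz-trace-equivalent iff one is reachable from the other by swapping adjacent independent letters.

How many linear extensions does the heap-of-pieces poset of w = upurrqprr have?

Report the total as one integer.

216

0(u) covers ∅
1(p) covers ∅
2(u) covers 0:u
3(r) covers ∅
4(r) covers 3:r
5(q) covers 2:u, 4:r
6(p) covers 1:p
7(r) covers 5:q
8(r) covers 7:r
floor of heap: 0:u, 1:p, 3:r
completions by unplaced set U, small U first (add the entries for U minus each lowest piece of U):
  |U|=1: {6}:1  {8}:1
  |U|=2: {1,6}:1  {6,8}:2  {7,8}:1
  |U|=3: {1,6,8}:3  {5,7,8}:1  {6,7,8}:3
  |U|=4: {1,6,7,8}:6  {2,5,7,8}:1  {4,5,7,8}:1  {5,6,7,8}:4
  |U|=5: {0,2,5,7,8}:1  {1,5,6,7,8}:10  {2,4,5,7,8}:2  {2,5,6,7,8}:5  {3,4,5,7,8}:1  {4,5,6,7,8}:5
  |U|=6: {0,2,4,5,7,8}:3  {0,2,5,6,7,8}:6  {1,2,5,6,7,8}:15  {1,4,5,6,7,8}:15  {2,3,4,5,7,8}:3  {2,4,5,6,7,8}:12  {3,4,5,6,7,8}:6
  |U|=7: {0,1,2,5,6,7,8}:21  {0,2,3,4,5,7,8}:6  {0,2,4,5,6,7,8}:21  {1,2,4,5,6,7,8}:42  {1,3,4,5,6,7,8}:21  {2,3,4,5,6,7,8}:21
  start at 0(u): 84
  start at 1(p): 48
  start at 3(r): 84
sum over floor = 216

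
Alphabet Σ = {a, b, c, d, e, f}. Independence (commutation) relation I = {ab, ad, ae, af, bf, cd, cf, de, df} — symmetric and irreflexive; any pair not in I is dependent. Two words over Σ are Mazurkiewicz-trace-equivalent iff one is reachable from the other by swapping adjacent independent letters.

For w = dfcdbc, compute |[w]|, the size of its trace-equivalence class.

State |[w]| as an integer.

piece 0:d — minimal
piece 1:f — minimal
piece 2:c — minimal
piece 3:d rests on {0:d}
piece 4:b rests on {2:c, 3:d}
piece 5:c rests on {4:b}
minimal pieces: {0:d, 1:f, 2:c}
ways to finish when only these pieces remain (= sum over removing one remaining piece with nothing left below it):
  1 left: {1}→1  {5}→1
  2 left: {1,5}→2  {4,5}→1
  3 left: {1,4,5}→3  {2,4,5}→1  {3,4,5}→1
  4 left: {0,3,4,5}→1  {1,2,4,5}→4  {1,3,4,5}→4  {2,3,4,5}→2
  placing 0:d first → 10 extensions
  placing 1:f first → 3 extensions
  placing 2:c first → 5 extensions
total linear extensions = 18

18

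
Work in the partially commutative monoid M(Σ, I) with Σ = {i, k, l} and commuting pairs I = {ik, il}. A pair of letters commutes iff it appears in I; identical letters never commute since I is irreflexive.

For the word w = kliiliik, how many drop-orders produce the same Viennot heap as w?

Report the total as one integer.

70

piece 0:k — minimal
piece 1:l rests on {0:k}
piece 2:i — minimal
piece 3:i rests on {2:i}
piece 4:l rests on {1:l}
piece 5:i rests on {3:i}
piece 6:i rests on {5:i}
piece 7:k rests on {4:l}
minimal pieces: {0:k, 2:i}
ways to finish when only these pieces remain (= sum over removing one remaining piece with nothing left below it):
  1 left: {6}→1  {7}→1
  2 left: {4,7}→1  {5,6}→1  {6,7}→2
  3 left: {1,4,7}→1  {3,5,6}→1  {4,6,7}→3  {5,6,7}→3
  4 left: {0,1,4,7}→1  {1,4,6,7}→4  {2,3,5,6}→1  {3,5,6,7}→4  {4,5,6,7}→6
  5 left: {0,1,4,6,7}→5  {1,4,5,6,7}→10  {2,3,5,6,7}→5  {3,4,5,6,7}→10
  6 left: {0,1,4,5,6,7}→15  {1,3,4,5,6,7}→20  {2,3,4,5,6,7}→15
  placing 0:k first → 35 extensions
  placing 2:i first → 35 extensions
total linear extensions = 70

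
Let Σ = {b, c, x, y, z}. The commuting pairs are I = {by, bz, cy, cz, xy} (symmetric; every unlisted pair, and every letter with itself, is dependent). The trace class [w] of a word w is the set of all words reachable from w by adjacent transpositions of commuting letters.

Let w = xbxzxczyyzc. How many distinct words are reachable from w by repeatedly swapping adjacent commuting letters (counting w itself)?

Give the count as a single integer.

15

piece 0:x — minimal
piece 1:b rests on {0:x}
piece 2:x rests on {1:b}
piece 3:z rests on {2:x}
piece 4:x rests on {3:z}
piece 5:c rests on {4:x}
piece 6:z rests on {4:x}
piece 7:y rests on {6:z}
piece 8:y rests on {7:y}
piece 9:z rests on {8:y}
piece 10:c rests on {5:c}
minimal pieces: {0:x}
ways to finish when only these pieces remain (= sum over removing one remaining piece with nothing left below it):
  1 left: {9}→1  {10}→1
  2 left: {5,10}→1  {8,9}→1  {9,10}→2
  3 left: {5,9,10}→3  {7,8,9}→1  {8,9,10}→3
  4 left: {5,8,9,10}→6  {6,7,8,9}→1  {7,8,9,10}→4
  5 left: {5,7,8,9,10}→10  {6,7,8,9,10}→5
  6 left: {5,6,7,8,9,10}→15
  7 left: {4,5,6,7,8,9,10}→15
  8 left: {3,4,5,6,7,8,9,10}→15
  9 left: {2,3,4,5,6,7,8,9,10}→15
  placing 0:x first → 15 extensions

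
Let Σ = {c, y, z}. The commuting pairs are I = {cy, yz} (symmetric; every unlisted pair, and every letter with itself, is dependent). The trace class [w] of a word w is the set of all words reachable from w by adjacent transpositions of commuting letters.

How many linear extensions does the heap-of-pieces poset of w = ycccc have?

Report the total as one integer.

5

0(y) covers ∅
1(c) covers ∅
2(c) covers 1:c
3(c) covers 2:c
4(c) covers 3:c
floor of heap: 0:y, 1:c
completions by unplaced set U, small U first (add the entries for U minus each lowest piece of U):
  |U|=1: {0}:1  {4}:1
  |U|=2: {0,4}:2  {3,4}:1
  |U|=3: {0,3,4}:3  {2,3,4}:1
  start at 0(y): 1
  start at 1(c): 4
sum over floor = 5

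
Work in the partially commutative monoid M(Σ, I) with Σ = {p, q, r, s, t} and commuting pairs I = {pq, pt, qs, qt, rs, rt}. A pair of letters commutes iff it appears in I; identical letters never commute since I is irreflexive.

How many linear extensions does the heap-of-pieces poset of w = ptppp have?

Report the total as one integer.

#0=p has no predecessor
#1=t has no predecessor
#2=p depends on [0:p]
#3=p depends on [2:p]
#4=p depends on [3:p]
sources: [0:p, 1:t]
N(rest) = Σ N(rest − s) over sources s of rest; N(one piece) = 1:
  size 1 → [1]=1  [4]=1
  size 2 → [1,4]=2  [3,4]=1
  size 3 → [1,3,4]=3  [2,3,4]=1
  first=0(p) contributes 4
  first=1(t) contributes 1
|[w]| = 5

5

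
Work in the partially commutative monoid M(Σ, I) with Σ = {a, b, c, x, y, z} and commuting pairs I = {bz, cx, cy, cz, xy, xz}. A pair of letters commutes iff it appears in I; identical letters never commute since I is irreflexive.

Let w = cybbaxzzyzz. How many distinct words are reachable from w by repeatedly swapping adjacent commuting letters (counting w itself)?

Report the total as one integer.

12

0(c) covers ∅
1(y) covers ∅
2(b) covers 0:c, 1:y
3(b) covers 2:b
4(a) covers 3:b
5(x) covers 4:a
6(z) covers 4:a
7(z) covers 6:z
8(y) covers 7:z
9(z) covers 8:y
10(z) covers 9:z
floor of heap: 0:c, 1:y
completions by unplaced set U, small U first (add the entries for U minus each lowest piece of U):
  |U|=1: {5}:1  {10}:1
  |U|=2: {5,10}:2  {9,10}:1
  |U|=3: {5,9,10}:3  {8,9,10}:1
  |U|=4: {5,8,9,10}:4  {7,8,9,10}:1
  |U|=5: {5,7,8,9,10}:5  {6,7,8,9,10}:1
  |U|=6: {5,6,7,8,9,10}:6
  |U|=7: {4,5,6,7,8,9,10}:6
  |U|=8: {3,4,5,6,7,8,9,10}:6
  |U|=9: {2,3,4,5,6,7,8,9,10}:6
  start at 0(c): 6
  start at 1(y): 6
sum over floor = 12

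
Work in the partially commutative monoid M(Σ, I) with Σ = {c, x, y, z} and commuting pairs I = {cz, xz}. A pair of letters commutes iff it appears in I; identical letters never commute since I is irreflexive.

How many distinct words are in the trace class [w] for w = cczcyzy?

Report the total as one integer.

4

piece 0:c — minimal
piece 1:c rests on {0:c}
piece 2:z — minimal
piece 3:c rests on {1:c}
piece 4:y rests on {2:z, 3:c}
piece 5:z rests on {4:y}
piece 6:y rests on {5:z}
minimal pieces: {0:c, 2:z}
ways to finish when only these pieces remain (= sum over removing one remaining piece with nothing left below it):
  1 left: {6}→1
  2 left: {5,6}→1
  3 left: {4,5,6}→1
  4 left: {2,4,5,6}→1  {3,4,5,6}→1
  5 left: {1,3,4,5,6}→1  {2,3,4,5,6}→2
  placing 0:c first → 3 extensions
  placing 2:z first → 1 extensions
total linear extensions = 4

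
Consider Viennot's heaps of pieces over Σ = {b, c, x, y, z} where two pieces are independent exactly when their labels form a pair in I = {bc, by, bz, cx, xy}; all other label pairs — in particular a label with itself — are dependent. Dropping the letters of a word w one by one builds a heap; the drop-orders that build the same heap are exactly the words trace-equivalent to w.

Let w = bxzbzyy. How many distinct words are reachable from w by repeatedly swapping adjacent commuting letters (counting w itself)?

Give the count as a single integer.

5

#0=b has no predecessor
#1=x depends on [0:b]
#2=z depends on [1:x]
#3=b depends on [1:x]
#4=z depends on [2:z]
#5=y depends on [4:z]
#6=y depends on [5:y]
sources: [0:b]
N(rest) = Σ N(rest − s) over sources s of rest; N(one piece) = 1:
  size 1 → [3]=1  [6]=1
  size 2 → [3,6]=2  [5,6]=1
  size 3 → [3,5,6]=3  [4,5,6]=1
  size 4 → [2,4,5,6]=1  [3,4,5,6]=4
  size 5 → [2,3,4,5,6]=5
  first=0(b) contributes 5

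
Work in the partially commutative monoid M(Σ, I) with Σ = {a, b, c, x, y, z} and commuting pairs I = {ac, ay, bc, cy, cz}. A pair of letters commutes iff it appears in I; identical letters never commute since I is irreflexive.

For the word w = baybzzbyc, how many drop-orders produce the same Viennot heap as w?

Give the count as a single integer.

0(b) covers ∅
1(a) covers 0:b
2(y) covers 0:b
3(b) covers 1:a, 2:y
4(z) covers 3:b
5(z) covers 4:z
6(b) covers 5:z
7(y) covers 6:b
8(c) covers ∅
floor of heap: 0:b, 8:c
completions by unplaced set U, small U first (add the entries for U minus each lowest piece of U):
  |U|=1: {7}:1  {8}:1
  |U|=2: {6,7}:1  {7,8}:2
  |U|=3: {5,6,7}:1  {6,7,8}:3
  |U|=4: {4,5,6,7}:1  {5,6,7,8}:4
  |U|=5: {3,4,5,6,7}:1  {4,5,6,7,8}:5
  |U|=6: {1,3,4,5,6,7}:1  {2,3,4,5,6,7}:1  {3,4,5,6,7,8}:6
  |U|=7: {1,2,3,4,5,6,7}:2  {1,3,4,5,6,7,8}:7  {2,3,4,5,6,7,8}:7
  start at 0(b): 16
  start at 8(c): 2
sum over floor = 18

18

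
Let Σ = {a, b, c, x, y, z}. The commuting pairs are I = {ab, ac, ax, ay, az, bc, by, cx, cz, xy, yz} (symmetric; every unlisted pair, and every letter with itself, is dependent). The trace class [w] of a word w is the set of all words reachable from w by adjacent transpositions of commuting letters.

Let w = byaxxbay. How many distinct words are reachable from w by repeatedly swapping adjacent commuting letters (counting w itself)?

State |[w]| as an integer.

0(b) covers ∅
1(y) covers ∅
2(a) covers ∅
3(x) covers 0:b
4(x) covers 3:x
5(b) covers 4:x
6(a) covers 2:a
7(y) covers 1:y
floor of heap: 0:b, 1:y, 2:a
completions by unplaced set U, small U first (add the entries for U minus each lowest piece of U):
  |U|=1: {5}:1  {6}:1  {7}:1
  |U|=2: {1,7}:1  {2,6}:1  {4,5}:1  {5,6}:2  {5,7}:2  {6,7}:2
  |U|=3: {1,5,7}:3  {1,6,7}:3  {2,5,6}:3  {2,6,7}:3  {3,4,5}:1  {4,5,6}:3  {4,5,7}:3  {5,6,7}:6
  |U|=4: {0,3,4,5}:1  {1,2,6,7}:6  {1,4,5,7}:6  {1,5,6,7}:12  {2,4,5,6}:6  {2,5,6,7}:12  {3,4,5,6}:4  {3,4,5,7}:4  {4,5,6,7}:12
  |U|=5: {0,3,4,5,6}:5  {0,3,4,5,7}:5  {1,2,5,6,7}:30  {1,3,4,5,7}:10  {1,4,5,6,7}:30  {2,3,4,5,6}:10  {2,4,5,6,7}:30  {3,4,5,6,7}:20
  |U|=6: {0,1,3,4,5,7}:15  {0,2,3,4,5,6}:15  {0,3,4,5,6,7}:30  {1,2,4,5,6,7}:90  {1,3,4,5,6,7}:60  {2,3,4,5,6,7}:60
  start at 0(b): 210
  start at 1(y): 105
  start at 2(a): 105
sum over floor = 420

420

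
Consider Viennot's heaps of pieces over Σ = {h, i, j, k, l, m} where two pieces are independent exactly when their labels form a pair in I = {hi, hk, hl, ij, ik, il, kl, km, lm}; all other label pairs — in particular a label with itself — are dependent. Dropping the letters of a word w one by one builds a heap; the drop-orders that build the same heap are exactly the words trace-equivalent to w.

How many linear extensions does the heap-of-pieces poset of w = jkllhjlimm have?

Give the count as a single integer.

264

piece 0:j — minimal
piece 1:k rests on {0:j}
piece 2:l rests on {0:j}
piece 3:l rests on {2:l}
piece 4:h rests on {0:j}
piece 5:j rests on {1:k, 3:l, 4:h}
piece 6:l rests on {5:j}
piece 7:i — minimal
piece 8:m rests on {5:j, 7:i}
piece 9:m rests on {8:m}
minimal pieces: {0:j, 7:i}
ways to finish when only these pieces remain (= sum over removing one remaining piece with nothing left below it):
  1 left: {6}→1  {9}→1
  2 left: {6,9}→2  {8,9}→1
  3 left: {6,8,9}→3  {7,8,9}→1
  4 left: {5,6,8,9}→3  {6,7,8,9}→4
  5 left: {1,5,6,8,9}→3  {3,5,6,8,9}→3  {4,5,6,8,9}→3  {5,6,7,8,9}→7
  6 left: {1,3,5,6,8,9}→6  {1,4,5,6,8,9}→6  {1,5,6,7,8,9}→10  {2,3,5,6,8,9}→3  {3,4,5,6,8,9}→6  {3,5,6,7,8,9}→10  {4,5,6,7,8,9}→10
  7 left: {1,2,3,5,6,8,9}→9  {1,3,4,5,6,8,9}→18  {1,3,5,6,7,8,9}→26  {1,4,5,6,7,8,9}→26  {2,3,4,5,6,8,9}→9  {2,3,5,6,7,8,9}→13  {3,4,5,6,7,8,9}→26
  8 left: {1,2,3,4,5,6,8,9}→36  {1,2,3,5,6,7,8,9}→48  {1,3,4,5,6,7,8,9}→96  {2,3,4,5,6,7,8,9}→48
  placing 0:j first → 228 extensions
  placing 7:i first → 36 extensions
total linear extensions = 264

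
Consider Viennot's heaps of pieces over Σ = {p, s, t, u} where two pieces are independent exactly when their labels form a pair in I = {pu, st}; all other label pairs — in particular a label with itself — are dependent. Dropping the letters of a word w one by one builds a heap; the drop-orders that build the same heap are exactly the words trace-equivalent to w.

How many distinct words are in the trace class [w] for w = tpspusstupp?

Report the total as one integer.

drop 0:t onto floor
drop 1:p onto {0:t}
drop 2:s onto {1:p}
drop 3:p onto {2:s}
drop 4:u onto {2:s}
drop 5:s onto {3:p, 4:u}
drop 6:s onto {5:s}
drop 7:t onto {3:p, 4:u}
drop 8:u onto {6:s, 7:t}
drop 9:p onto {6:s, 7:t}
drop 10:p onto {9:p}
ground layer = {0:t}
drop-orders for the pieces not yet dropped (sum over which currently-grounded one goes next):
  1 to go: {8} 1  {10} 1
  2 to go: {8,10} 2  {9,10} 1
  3 to go: {8,9,10} 3
  4 to go: {6,8,9,10} 3  {7,8,9,10} 3
  5 to go: {5,6,8,9,10} 3  {6,7,8,9,10} 6
  6 to go: {5,6,7,8,9,10} 9
  7 to go: {3,5,6,7,8,9,10} 9  {4,5,6,7,8,9,10} 9
  8 to go: {3,4,5,6,7,8,9,10} 18
  9 to go: {2,3,4,5,6,7,8,9,10} 18
  if 0:t drops first: 18 orders

18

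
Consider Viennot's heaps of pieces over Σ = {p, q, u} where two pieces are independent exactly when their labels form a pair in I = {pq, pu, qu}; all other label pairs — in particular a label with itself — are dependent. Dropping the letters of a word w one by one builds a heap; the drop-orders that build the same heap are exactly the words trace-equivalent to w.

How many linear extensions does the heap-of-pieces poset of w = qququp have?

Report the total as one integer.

60

piece 0:q — minimal
piece 1:q rests on {0:q}
piece 2:u — minimal
piece 3:q rests on {1:q}
piece 4:u rests on {2:u}
piece 5:p — minimal
minimal pieces: {0:q, 2:u, 5:p}
ways to finish when only these pieces remain (= sum over removing one remaining piece with nothing left below it):
  1 left: {3}→1  {4}→1  {5}→1
  2 left: {1,3}→1  {2,4}→1  {3,4}→2  {3,5}→2  {4,5}→2
  3 left: {0,1,3}→1  {1,3,4}→3  {1,3,5}→3  {2,3,4}→3  {2,4,5}→3  {3,4,5}→6
  4 left: {0,1,3,4}→4  {0,1,3,5}→4  {1,2,3,4}→6  {1,3,4,5}→12  {2,3,4,5}→12
  placing 0:q first → 30 extensions
  placing 2:u first → 20 extensions
  placing 5:p first → 10 extensions
total linear extensions = 60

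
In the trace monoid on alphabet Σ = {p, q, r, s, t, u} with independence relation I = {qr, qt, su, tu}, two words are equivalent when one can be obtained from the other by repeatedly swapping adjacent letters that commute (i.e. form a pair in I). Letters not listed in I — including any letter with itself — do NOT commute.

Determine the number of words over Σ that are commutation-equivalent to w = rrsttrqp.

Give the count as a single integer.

piece 0:r — minimal
piece 1:r rests on {0:r}
piece 2:s rests on {1:r}
piece 3:t rests on {2:s}
piece 4:t rests on {3:t}
piece 5:r rests on {4:t}
piece 6:q rests on {2:s}
piece 7:p rests on {5:r, 6:q}
minimal pieces: {0:r}
ways to finish when only these pieces remain (= sum over removing one remaining piece with nothing left below it):
  1 left: {7}→1
  2 left: {5,7}→1  {6,7}→1
  3 left: {4,5,7}→1  {5,6,7}→2
  4 left: {3,4,5,7}→1  {4,5,6,7}→3
  5 left: {3,4,5,6,7}→4
  6 left: {2,3,4,5,6,7}→4
  placing 0:r first → 4 extensions

4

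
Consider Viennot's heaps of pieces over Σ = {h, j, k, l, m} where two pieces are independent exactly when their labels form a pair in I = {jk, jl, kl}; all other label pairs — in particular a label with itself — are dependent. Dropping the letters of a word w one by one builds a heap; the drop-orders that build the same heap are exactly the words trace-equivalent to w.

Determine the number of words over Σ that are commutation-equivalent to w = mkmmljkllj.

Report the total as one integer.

60

piece 0:m — minimal
piece 1:k rests on {0:m}
piece 2:m rests on {1:k}
piece 3:m rests on {2:m}
piece 4:l rests on {3:m}
piece 5:j rests on {3:m}
piece 6:k rests on {3:m}
piece 7:l rests on {4:l}
piece 8:l rests on {7:l}
piece 9:j rests on {5:j}
minimal pieces: {0:m}
ways to finish when only these pieces remain (= sum over removing one remaining piece with nothing left below it):
  1 left: {6}→1  {8}→1  {9}→1
  2 left: {5,9}→1  {6,8}→2  {6,9}→2  {7,8}→1  {8,9}→2
  3 left: {4,7,8}→1  {5,6,9}→3  {5,8,9}→3  {6,7,8}→3  {6,8,9}→6  {7,8,9}→3
  4 left: {4,6,7,8}→4  {4,7,8,9}→4  {5,6,8,9}→12  {5,7,8,9}→6  {6,7,8,9}→12
  5 left: {4,5,7,8,9}→10  {4,6,7,8,9}→20  {5,6,7,8,9}→30
  6 left: {4,5,6,7,8,9}→60
  7 left: {3,4,5,6,7,8,9}→60
  8 left: {2,3,4,5,6,7,8,9}→60
  placing 0:m first → 60 extensions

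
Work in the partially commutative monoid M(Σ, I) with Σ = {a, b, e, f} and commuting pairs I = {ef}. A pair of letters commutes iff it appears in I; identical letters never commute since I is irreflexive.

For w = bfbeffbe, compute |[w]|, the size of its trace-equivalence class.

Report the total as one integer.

drop 0:b onto floor
drop 1:f onto {0:b}
drop 2:b onto {1:f}
drop 3:e onto {2:b}
drop 4:f onto {2:b}
drop 5:f onto {4:f}
drop 6:b onto {3:e, 5:f}
drop 7:e onto {6:b}
ground layer = {0:b}
drop-orders for the pieces not yet dropped (sum over which currently-grounded one goes next):
  1 to go: {7} 1
  2 to go: {6,7} 1
  3 to go: {3,6,7} 1  {5,6,7} 1
  4 to go: {3,5,6,7} 2  {4,5,6,7} 1
  5 to go: {3,4,5,6,7} 3
  6 to go: {2,3,4,5,6,7} 3
  if 0:b drops first: 3 orders

3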